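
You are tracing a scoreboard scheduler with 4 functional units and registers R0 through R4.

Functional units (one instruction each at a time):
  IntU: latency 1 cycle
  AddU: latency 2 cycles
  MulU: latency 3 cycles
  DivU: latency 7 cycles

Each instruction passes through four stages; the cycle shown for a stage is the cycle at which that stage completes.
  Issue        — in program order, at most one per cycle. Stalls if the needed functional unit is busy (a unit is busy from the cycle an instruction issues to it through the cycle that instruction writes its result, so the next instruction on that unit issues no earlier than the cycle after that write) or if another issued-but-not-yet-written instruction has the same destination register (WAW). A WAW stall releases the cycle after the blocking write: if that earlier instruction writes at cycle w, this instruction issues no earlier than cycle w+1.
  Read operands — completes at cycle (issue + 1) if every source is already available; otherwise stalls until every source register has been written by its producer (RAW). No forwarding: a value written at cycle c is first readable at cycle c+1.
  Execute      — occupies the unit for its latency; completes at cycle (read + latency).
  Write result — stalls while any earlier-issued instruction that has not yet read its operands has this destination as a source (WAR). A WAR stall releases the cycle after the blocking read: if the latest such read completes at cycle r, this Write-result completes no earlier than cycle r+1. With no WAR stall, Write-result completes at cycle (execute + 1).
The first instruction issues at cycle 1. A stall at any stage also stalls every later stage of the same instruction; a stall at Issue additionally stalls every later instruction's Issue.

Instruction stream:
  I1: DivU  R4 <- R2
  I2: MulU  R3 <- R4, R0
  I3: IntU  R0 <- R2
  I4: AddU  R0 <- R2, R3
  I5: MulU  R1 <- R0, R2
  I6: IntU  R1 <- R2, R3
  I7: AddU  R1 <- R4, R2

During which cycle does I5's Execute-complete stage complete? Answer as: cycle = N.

cycle = 23

[1] I1 issues→DivU
[2] I1 reads; I2 issues→MulU
[3] I3 issues→IntU
[4] I3 reads
[5] I3 exec-done
[9] I1 exec-done
[10] I1 writes R4
[11] I2 reads
[12] I3 writes R0
[13] I4 issues→AddU
[14] I2 exec-done
[15] I2 writes R3
[16] I4 reads; I5 issues→MulU
[18] I4 exec-done
[19] I4 writes R0
[20] I5 reads
[23] I5 exec-done
[24] I5 writes R1
[25] I6 issues→IntU
[26] I6 reads
[27] I6 exec-done
[28] I6 writes R1
[29] I7 issues→AddU
[30] I7 reads
[32] I7 exec-done
[33] I7 writes R1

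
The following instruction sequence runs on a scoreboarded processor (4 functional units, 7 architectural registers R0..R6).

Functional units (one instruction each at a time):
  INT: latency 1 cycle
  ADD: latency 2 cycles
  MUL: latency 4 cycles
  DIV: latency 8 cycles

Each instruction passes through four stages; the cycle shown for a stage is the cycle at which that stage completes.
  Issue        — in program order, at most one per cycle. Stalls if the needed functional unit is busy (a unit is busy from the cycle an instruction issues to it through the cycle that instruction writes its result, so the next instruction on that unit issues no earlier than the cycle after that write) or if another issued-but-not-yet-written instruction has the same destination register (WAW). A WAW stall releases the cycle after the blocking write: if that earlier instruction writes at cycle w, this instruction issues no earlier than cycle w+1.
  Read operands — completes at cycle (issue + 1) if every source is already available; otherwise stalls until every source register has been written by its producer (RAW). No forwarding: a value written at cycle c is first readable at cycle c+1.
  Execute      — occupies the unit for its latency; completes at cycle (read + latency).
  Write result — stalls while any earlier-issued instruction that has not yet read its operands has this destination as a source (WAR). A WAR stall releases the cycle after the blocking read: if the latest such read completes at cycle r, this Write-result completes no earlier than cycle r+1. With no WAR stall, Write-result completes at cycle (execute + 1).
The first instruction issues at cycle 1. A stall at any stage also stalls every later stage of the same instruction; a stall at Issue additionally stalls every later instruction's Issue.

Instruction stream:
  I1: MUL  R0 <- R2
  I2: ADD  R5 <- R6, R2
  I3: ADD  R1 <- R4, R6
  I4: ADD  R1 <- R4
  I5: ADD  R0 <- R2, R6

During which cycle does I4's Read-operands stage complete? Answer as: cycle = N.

I1 -> (1, 2, 6, 7)
I2 -> (2, 3, 5, 6)
I3 -> (7, 8, 10, 11)  // struct: ADD busy until I2 writes@6
I4 -> (12, 13, 15, 16)  // struct: ADD busy until I3 writes@11
I5 -> (17, 18, 20, 21)  // struct: ADD busy until I4 writes@16

cycle = 13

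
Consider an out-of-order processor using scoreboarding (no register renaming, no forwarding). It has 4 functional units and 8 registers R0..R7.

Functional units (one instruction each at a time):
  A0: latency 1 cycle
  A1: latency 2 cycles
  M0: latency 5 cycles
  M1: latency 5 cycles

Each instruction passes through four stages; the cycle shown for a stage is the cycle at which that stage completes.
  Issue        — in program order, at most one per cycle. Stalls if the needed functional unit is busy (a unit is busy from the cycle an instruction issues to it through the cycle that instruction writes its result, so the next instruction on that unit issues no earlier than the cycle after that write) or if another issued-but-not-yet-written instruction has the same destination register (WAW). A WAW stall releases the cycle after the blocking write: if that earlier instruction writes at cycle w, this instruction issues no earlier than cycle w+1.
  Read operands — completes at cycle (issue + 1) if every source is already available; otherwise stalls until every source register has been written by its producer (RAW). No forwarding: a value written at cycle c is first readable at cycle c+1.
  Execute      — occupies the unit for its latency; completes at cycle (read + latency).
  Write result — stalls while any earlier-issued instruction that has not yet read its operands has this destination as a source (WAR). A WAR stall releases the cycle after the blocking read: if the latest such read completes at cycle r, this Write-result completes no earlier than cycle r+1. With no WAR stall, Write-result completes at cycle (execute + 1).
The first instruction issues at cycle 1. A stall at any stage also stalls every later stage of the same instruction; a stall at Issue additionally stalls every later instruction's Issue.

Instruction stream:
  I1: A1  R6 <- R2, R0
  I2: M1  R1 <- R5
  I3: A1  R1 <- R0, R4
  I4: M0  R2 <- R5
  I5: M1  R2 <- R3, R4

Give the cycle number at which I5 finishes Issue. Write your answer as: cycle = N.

cycle 1: I1 issues→A1
cycle 2: I1 reads; I2 issues→M1
cycle 3: I2 reads
cycle 4: I1 exec-done
cycle 5: I1 writes R6
cycle 8: I2 exec-done
cycle 9: I2 writes R1
cycle 10: I3 issues→A1
cycle 11: I3 reads; I4 issues→M0
cycle 12: I4 reads
cycle 13: I3 exec-done
cycle 14: I3 writes R1
cycle 17: I4 exec-done
cycle 18: I4 writes R2
cycle 19: I5 issues→M1
cycle 20: I5 reads
cycle 25: I5 exec-done
cycle 26: I5 writes R2

cycle = 19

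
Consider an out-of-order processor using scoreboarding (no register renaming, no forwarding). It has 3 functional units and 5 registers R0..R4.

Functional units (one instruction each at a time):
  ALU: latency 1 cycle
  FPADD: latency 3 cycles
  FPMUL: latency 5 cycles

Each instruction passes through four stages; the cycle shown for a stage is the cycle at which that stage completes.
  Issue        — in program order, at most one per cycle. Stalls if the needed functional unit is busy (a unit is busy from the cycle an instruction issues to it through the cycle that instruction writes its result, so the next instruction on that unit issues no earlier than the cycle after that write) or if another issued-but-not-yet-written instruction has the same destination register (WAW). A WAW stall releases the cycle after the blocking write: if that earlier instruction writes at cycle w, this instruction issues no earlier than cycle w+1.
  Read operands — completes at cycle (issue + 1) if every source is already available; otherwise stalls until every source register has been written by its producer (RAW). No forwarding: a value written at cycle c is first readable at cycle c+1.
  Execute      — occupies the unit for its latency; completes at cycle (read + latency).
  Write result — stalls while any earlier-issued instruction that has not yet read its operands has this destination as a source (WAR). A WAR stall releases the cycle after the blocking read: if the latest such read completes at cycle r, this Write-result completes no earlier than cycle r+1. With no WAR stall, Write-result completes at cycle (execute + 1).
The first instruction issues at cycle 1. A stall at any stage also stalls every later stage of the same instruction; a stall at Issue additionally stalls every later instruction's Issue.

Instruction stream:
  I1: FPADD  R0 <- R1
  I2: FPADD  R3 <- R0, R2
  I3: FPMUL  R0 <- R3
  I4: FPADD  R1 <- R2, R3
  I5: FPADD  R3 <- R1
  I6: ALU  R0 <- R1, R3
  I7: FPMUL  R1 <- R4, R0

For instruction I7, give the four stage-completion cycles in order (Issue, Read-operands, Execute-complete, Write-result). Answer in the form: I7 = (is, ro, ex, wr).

I7 = (21, 28, 33, 34)

c1: I1 dispatched to FPADD
c2: I1 operands ready
c5: I1 complete
c6: R0←I1
c7: I2 dispatched to FPADD
c8: I2 operands ready | I3 dispatched to FPMUL
c11: I2 complete
c12: R3←I2
c13: I3 operands ready | I4 dispatched to FPADD
c14: I4 operands ready
c17: I4 complete
c18: I3 complete | R1←I4
c19: R0←I3 | I5 dispatched to FPADD
c20: I5 operands ready | I6 dispatched to ALU
c21: I7 dispatched to FPMUL
c23: I5 complete
c24: R3←I5
c25: I6 operands ready
c26: I6 complete
c27: R0←I6
c28: I7 operands ready
c33: I7 complete
c34: R1←I7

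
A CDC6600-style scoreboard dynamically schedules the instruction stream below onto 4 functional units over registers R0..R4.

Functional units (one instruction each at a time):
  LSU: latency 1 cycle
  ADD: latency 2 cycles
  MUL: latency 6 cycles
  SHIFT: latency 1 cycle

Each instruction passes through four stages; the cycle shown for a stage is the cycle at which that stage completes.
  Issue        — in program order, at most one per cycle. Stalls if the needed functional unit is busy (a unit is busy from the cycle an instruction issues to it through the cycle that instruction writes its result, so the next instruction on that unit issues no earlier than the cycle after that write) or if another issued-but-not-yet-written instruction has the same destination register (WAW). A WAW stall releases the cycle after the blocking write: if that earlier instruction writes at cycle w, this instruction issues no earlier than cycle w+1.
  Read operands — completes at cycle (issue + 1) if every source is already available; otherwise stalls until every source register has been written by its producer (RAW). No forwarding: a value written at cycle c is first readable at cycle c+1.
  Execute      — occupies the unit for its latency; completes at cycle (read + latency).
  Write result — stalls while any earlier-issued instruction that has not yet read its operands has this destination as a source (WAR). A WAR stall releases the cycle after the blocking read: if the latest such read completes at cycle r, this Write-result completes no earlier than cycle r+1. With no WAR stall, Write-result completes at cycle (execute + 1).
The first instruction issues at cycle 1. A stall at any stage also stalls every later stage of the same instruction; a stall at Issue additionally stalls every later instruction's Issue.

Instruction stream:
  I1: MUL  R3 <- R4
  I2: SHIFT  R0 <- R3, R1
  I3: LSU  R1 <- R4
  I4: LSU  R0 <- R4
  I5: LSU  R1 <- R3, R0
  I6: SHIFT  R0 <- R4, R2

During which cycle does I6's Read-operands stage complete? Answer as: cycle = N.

I1 -> (1, 2, 8, 9)
I2 -> (2, 10, 11, 12)  // RAW R3: wait I1 write@9
I3 -> (3, 4, 5, 11)  // WAR R1: wait I2 read@10
I4 -> (13, 14, 15, 16)  // WAW R0: wait I2 write@12
I5 -> (17, 18, 19, 20)  // struct: LSU busy until I4 writes@16
I6 -> (18, 19, 20, 21)

cycle = 19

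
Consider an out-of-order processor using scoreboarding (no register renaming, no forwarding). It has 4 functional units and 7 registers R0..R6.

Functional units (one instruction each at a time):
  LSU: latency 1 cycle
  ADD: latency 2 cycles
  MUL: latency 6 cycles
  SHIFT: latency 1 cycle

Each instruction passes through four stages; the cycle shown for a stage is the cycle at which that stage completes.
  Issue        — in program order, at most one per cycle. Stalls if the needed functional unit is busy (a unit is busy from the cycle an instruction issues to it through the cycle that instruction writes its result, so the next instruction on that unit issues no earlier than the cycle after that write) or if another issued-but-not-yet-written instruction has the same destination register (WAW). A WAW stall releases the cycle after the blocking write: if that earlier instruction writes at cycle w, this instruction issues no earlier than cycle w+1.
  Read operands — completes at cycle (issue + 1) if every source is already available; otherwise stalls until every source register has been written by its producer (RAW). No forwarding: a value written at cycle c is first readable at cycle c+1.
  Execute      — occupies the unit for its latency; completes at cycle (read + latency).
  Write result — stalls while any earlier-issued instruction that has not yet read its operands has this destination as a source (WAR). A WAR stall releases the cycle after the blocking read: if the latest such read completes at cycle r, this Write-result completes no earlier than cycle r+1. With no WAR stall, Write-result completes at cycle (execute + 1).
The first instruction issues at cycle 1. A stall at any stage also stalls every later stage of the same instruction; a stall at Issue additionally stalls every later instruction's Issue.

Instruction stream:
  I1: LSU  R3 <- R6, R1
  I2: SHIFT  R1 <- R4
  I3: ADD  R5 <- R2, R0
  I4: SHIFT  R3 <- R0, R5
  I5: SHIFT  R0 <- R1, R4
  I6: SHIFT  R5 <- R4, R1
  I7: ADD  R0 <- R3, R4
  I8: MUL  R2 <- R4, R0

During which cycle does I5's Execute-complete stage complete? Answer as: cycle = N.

[1] I1 dispatched to LSU
[2] I1 operands ready · I2 dispatched to SHIFT
[3] I1 complete · I2 operands ready · I3 dispatched to ADD
[4] R3←I1 · I2 complete · I3 operands ready
[5] R1←I2
[6] I3 complete · I4 dispatched to SHIFT
[7] R5←I3
[8] I4 operands ready
[9] I4 complete
[10] R3←I4
[11] I5 dispatched to SHIFT
[12] I5 operands ready
[13] I5 complete
[14] R0←I5
[15] I6 dispatched to SHIFT
[16] I6 operands ready · I7 dispatched to ADD
[17] I6 complete · I7 operands ready · I8 dispatched to MUL
[18] R5←I6
[19] I7 complete
[20] R0←I7
[21] I8 operands ready
[27] I8 complete
[28] R2←I8

cycle = 13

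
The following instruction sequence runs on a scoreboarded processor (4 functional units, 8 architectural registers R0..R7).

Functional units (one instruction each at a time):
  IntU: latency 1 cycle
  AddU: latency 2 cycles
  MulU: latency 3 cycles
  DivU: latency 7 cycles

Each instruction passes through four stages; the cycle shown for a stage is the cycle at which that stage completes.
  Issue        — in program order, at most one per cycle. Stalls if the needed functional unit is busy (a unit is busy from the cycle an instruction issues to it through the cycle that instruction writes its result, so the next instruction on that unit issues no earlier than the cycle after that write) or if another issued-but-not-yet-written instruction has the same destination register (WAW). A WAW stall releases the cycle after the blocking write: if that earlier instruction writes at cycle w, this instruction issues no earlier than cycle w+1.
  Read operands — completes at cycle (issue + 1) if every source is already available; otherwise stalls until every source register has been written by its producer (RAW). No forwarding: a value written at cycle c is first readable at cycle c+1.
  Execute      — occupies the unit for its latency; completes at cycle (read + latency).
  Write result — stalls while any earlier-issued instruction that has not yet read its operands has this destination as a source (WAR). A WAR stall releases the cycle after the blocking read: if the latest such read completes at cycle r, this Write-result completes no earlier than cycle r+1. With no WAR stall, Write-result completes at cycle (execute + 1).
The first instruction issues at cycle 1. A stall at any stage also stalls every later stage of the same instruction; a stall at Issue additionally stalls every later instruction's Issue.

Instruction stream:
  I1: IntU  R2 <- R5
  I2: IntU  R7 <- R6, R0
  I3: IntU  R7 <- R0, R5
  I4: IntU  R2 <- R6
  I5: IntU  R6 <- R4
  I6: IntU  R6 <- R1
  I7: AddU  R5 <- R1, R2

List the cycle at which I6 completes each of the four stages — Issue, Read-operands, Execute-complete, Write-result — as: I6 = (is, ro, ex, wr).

I6 = (21, 22, 23, 24)

I1 -> (1, 2, 3, 4)
I2 -> (5, 6, 7, 8)  // struct: IntU busy until I1 writes@4
I3 -> (9, 10, 11, 12)  // struct: IntU busy until I2 writes@8
I4 -> (13, 14, 15, 16)  // struct: IntU busy until I3 writes@12
I5 -> (17, 18, 19, 20)  // struct: IntU busy until I4 writes@16
I6 -> (21, 22, 23, 24)  // struct: IntU busy until I5 writes@20
I7 -> (22, 23, 25, 26)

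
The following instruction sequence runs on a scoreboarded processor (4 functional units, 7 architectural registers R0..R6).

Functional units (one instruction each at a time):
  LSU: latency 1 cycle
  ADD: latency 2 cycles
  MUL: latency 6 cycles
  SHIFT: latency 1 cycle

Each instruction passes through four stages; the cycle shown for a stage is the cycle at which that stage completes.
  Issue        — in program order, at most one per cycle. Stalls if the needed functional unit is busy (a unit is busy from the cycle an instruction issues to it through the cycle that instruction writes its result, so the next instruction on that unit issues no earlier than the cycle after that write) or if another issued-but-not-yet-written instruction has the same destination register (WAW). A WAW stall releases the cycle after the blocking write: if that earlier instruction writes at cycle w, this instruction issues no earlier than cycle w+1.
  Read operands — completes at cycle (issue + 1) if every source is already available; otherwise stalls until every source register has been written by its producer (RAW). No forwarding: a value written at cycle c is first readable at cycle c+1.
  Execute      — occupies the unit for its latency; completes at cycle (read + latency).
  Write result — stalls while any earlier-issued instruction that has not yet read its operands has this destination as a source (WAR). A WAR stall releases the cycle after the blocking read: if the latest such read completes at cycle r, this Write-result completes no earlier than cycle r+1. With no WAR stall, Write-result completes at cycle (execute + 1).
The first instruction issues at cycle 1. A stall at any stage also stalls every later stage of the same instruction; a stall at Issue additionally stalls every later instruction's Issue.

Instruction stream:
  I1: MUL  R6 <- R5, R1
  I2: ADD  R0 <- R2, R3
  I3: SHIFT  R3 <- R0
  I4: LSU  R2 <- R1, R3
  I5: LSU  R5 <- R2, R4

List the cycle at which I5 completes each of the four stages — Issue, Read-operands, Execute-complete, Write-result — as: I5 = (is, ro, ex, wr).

I1  is:1  ro:2  ex:8  wr:9
I2  is:2  ro:3  ex:5  wr:6
I3  is:3  ro:7  ex:8  wr:9  — RAW R0: wait I2 write@6
I4  is:4  ro:10  ex:11  wr:12  — RAW R3: wait I3 write@9
I5  is:13  ro:14  ex:15  wr:16  — struct: LSU busy until I4 writes@12

I5 = (13, 14, 15, 16)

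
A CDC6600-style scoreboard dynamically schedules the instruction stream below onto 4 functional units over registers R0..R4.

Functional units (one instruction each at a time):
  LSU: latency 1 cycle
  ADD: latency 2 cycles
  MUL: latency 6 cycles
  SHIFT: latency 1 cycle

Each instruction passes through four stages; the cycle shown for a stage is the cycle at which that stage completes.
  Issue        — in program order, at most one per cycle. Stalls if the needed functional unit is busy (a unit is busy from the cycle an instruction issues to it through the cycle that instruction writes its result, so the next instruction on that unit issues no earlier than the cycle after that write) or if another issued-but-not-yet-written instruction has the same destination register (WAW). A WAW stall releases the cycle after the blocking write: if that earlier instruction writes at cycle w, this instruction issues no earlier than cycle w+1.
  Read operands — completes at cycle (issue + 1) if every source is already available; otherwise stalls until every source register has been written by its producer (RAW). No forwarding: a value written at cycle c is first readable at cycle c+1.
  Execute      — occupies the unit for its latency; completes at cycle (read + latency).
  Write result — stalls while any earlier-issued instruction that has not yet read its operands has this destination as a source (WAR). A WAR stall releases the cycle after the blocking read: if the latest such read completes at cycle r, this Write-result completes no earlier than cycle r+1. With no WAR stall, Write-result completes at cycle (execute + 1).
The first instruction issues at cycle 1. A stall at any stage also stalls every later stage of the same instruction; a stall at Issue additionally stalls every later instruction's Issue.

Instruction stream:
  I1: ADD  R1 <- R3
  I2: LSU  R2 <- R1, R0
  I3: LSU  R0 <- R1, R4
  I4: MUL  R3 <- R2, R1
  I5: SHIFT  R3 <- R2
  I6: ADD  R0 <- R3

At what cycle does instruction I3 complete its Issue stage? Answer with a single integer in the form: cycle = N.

I1  is:1  ro:2  ex:4  wr:5
I2  is:2  ro:6  ex:7  wr:8  — RAW R1: wait I1 write@5
I3  is:9  ro:10  ex:11  wr:12  — struct: LSU busy until I2 writes@8
I4  is:10  ro:11  ex:17  wr:18
I5  is:19  ro:20  ex:21  wr:22  — WAW R3: wait I4 write@18
I6  is:20  ro:23  ex:25  wr:26  — RAW R3: wait I5 write@22

cycle = 9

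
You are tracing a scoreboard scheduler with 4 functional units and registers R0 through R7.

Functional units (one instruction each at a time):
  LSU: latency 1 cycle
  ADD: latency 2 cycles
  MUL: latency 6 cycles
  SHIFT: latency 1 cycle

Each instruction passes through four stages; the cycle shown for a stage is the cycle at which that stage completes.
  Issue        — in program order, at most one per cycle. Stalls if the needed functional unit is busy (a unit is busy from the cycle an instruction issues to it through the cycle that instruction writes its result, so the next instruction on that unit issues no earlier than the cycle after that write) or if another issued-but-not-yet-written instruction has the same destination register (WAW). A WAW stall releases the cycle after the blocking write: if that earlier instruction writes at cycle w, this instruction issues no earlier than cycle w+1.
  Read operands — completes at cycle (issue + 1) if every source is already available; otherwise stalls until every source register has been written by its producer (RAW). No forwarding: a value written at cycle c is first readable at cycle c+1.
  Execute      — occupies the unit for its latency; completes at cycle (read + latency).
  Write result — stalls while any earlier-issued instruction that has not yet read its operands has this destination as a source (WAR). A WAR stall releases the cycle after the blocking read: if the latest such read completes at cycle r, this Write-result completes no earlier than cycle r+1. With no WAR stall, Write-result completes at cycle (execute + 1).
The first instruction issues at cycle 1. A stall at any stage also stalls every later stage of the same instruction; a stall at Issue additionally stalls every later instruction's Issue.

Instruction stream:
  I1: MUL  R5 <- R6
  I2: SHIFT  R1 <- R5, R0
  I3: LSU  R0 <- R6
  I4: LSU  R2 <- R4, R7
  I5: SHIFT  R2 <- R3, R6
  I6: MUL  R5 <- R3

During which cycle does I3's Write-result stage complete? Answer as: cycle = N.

c1: issue I1 (MUL)
c2: I1 read-ops · issue I2 (SHIFT)
c3: issue I3 (LSU)
c4: I3 read-ops
c5: I3 finished on LSU
c8: I1 finished on MUL
c9: I1→R5
c10: I2 read-ops
c11: I2 finished on SHIFT · I3→R0
c12: I2→R1 · issue I4 (LSU)
c13: I4 read-ops
c14: I4 finished on LSU
c15: I4→R2
c16: issue I5 (SHIFT)
c17: I5 read-ops · issue I6 (MUL)
c18: I5 finished on SHIFT · I6 read-ops
c19: I5→R2
c24: I6 finished on MUL
c25: I6→R5

cycle = 11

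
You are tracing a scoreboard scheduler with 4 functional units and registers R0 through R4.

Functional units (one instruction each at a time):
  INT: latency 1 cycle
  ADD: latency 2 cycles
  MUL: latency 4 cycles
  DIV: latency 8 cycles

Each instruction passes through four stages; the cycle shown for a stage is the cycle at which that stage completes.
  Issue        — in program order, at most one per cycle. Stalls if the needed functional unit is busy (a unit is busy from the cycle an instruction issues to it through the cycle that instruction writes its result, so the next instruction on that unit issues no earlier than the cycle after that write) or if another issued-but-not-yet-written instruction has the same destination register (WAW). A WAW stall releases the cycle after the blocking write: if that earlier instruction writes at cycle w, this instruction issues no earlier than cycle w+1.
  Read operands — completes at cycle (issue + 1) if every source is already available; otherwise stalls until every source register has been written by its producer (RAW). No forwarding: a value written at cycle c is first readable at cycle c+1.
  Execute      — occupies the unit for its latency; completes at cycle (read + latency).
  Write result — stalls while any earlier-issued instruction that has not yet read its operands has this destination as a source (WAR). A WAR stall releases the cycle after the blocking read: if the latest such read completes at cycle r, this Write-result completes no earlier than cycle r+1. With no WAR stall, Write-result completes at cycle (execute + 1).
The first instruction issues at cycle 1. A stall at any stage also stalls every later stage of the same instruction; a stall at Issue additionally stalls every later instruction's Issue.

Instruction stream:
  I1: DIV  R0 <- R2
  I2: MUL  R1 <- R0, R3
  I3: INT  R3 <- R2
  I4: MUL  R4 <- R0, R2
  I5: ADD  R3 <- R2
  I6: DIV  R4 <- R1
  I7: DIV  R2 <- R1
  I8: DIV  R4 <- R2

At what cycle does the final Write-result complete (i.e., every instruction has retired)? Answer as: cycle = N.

c1: I1 dispatched to DIV
c2: I1 operands ready, I2 dispatched to MUL
c3: I3 dispatched to INT
c4: I3 operands ready
c5: I3 complete
c10: I1 complete
c11: R0←I1
c12: I2 operands ready
c13: R3←I3
c16: I2 complete
c17: R1←I2
c18: I4 dispatched to MUL
c19: I4 operands ready, I5 dispatched to ADD
c20: I5 operands ready
c22: I5 complete
c23: I4 complete, R3←I5
c24: R4←I4
c25: I6 dispatched to DIV
c26: I6 operands ready
c34: I6 complete
c35: R4←I6
c36: I7 dispatched to DIV
c37: I7 operands ready
c45: I7 complete
c46: R2←I7
c47: I8 dispatched to DIV
c48: I8 operands ready
c56: I8 complete
c57: R4←I8

cycle = 57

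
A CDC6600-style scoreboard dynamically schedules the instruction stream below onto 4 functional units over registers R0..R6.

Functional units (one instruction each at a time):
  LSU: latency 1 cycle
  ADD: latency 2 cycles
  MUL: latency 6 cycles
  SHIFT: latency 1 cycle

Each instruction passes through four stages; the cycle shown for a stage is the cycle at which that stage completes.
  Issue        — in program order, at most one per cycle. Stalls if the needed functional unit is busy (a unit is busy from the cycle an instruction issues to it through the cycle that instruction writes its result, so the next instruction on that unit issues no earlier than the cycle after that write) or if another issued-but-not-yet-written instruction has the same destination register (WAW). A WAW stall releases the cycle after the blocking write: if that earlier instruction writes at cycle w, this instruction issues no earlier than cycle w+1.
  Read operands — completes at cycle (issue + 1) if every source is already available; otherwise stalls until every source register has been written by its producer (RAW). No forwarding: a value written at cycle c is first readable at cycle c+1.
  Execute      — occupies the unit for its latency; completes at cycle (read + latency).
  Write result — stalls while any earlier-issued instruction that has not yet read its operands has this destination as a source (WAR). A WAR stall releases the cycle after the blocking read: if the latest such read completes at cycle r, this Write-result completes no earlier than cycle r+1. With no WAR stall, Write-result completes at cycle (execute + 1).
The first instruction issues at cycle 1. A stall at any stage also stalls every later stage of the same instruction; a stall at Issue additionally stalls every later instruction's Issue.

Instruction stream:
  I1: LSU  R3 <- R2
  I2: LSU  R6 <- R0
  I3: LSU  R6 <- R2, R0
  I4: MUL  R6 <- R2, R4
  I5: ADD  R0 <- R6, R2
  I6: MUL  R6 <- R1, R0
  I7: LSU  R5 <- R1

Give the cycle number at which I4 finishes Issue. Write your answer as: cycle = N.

cycle = 13

cycle 1: I1 issues→LSU
cycle 2: I1 reads
cycle 3: I1 exec-done
cycle 4: I1 writes R3
cycle 5: I2 issues→LSU
cycle 6: I2 reads
cycle 7: I2 exec-done
cycle 8: I2 writes R6
cycle 9: I3 issues→LSU
cycle 10: I3 reads
cycle 11: I3 exec-done
cycle 12: I3 writes R6
cycle 13: I4 issues→MUL
cycle 14: I4 reads | I5 issues→ADD
cycle 20: I4 exec-done
cycle 21: I4 writes R6
cycle 22: I5 reads | I6 issues→MUL
cycle 23: I7 issues→LSU
cycle 24: I5 exec-done | I7 reads
cycle 25: I5 writes R0 | I7 exec-done
cycle 26: I6 reads | I7 writes R5
cycle 32: I6 exec-done
cycle 33: I6 writes R6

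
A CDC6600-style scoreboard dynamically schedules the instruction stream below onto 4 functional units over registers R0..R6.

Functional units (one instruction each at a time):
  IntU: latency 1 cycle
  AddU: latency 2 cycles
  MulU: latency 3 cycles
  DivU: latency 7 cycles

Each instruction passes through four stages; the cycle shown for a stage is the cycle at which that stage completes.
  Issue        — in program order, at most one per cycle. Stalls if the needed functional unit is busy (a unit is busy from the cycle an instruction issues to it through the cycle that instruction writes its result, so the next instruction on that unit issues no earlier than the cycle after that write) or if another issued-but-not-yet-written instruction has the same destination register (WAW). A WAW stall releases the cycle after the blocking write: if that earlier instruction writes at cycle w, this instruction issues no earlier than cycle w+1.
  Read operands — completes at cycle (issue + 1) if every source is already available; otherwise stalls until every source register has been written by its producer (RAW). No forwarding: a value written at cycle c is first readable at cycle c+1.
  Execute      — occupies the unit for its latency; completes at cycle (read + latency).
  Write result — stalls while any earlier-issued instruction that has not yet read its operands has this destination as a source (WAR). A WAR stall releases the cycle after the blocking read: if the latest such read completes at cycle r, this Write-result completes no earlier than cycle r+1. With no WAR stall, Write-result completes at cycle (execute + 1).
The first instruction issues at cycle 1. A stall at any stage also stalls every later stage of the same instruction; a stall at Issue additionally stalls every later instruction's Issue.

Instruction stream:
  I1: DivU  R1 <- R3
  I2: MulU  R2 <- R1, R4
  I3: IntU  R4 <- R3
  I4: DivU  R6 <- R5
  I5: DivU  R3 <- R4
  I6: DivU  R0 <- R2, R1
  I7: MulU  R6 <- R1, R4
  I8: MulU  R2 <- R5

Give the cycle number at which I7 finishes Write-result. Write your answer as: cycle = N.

cycle 1: I1→DivU
cycle 2: I1 RO; I2→MulU
cycle 3: I3→IntU
cycle 4: I3 RO
cycle 5: I3 EX
cycle 9: I1 EX
cycle 10: I1 WR R1
cycle 11: I2 RO; I4→DivU
cycle 12: I3 WR R4; I4 RO
cycle 14: I2 EX
cycle 15: I2 WR R2
cycle 19: I4 EX
cycle 20: I4 WR R6
cycle 21: I5→DivU
cycle 22: I5 RO
cycle 29: I5 EX
cycle 30: I5 WR R3
cycle 31: I6→DivU
cycle 32: I6 RO; I7→MulU
cycle 33: I7 RO
cycle 36: I7 EX
cycle 37: I7 WR R6
cycle 38: I8→MulU
cycle 39: I6 EX; I8 RO
cycle 40: I6 WR R0
cycle 42: I8 EX
cycle 43: I8 WR R2

cycle = 37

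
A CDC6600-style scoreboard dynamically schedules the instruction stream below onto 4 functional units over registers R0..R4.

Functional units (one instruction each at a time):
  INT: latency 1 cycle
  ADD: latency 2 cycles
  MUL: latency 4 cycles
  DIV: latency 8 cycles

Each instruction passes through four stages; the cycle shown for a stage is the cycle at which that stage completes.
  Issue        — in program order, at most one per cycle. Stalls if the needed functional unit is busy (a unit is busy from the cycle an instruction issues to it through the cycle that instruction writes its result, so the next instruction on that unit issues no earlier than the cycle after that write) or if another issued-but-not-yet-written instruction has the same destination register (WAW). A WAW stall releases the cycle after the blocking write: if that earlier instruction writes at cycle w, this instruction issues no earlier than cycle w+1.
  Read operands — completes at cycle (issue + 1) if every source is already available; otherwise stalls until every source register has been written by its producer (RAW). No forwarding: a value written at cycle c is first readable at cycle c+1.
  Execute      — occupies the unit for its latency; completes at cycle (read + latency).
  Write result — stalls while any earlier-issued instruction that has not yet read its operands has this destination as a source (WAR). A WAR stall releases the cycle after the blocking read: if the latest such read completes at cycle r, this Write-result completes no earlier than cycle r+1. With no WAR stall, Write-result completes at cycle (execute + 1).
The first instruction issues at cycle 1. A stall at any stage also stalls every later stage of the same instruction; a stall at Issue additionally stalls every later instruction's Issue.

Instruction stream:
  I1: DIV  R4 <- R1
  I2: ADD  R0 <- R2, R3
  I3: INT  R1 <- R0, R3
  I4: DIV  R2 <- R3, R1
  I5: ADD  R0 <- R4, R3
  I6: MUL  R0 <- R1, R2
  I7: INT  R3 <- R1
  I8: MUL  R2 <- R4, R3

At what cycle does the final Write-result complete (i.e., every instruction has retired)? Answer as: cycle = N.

  I1 | 1 | 2 | 10 | 11
  I2 | 2 | 3 | 5 | 6
  I3 | 3 | 7 | 8 | 9   RAW R0: wait I2 write@6
  I4 | 12 | 13 | 21 | 22   struct: DIV busy until I1 writes@11
  I5 | 13 | 14 | 16 | 17
  I6 | 18 | 23 | 27 | 28   WAW R0: wait I5 write@17 · RAW R2: wait I4 write@22
  I7 | 19 | 20 | 21 | 22
  I8 | 29 | 30 | 34 | 35   struct: MUL busy until I6 writes@28

cycle = 35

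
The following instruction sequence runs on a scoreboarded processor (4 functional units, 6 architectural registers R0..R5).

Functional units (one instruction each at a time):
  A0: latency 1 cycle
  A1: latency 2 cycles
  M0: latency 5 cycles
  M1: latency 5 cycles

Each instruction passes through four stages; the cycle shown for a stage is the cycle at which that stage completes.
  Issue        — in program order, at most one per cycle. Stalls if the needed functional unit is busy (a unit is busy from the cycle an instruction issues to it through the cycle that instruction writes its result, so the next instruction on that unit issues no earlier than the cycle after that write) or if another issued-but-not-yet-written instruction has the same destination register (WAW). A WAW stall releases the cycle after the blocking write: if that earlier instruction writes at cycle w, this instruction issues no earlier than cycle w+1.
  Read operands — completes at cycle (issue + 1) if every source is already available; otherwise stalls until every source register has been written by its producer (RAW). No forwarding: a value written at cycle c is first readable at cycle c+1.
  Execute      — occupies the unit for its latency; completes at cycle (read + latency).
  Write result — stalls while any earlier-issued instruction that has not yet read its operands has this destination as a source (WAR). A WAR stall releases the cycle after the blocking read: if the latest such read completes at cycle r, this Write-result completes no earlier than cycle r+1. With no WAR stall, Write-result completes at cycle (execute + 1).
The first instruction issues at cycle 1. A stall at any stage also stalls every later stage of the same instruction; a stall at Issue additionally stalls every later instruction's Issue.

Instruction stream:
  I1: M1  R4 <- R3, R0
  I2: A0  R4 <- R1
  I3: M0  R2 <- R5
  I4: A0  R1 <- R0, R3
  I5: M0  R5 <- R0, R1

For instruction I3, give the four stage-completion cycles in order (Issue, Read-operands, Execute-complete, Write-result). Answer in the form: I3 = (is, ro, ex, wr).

t=1  I1 dispatched to M1
t=2  I1 operands ready
t=7  I1 complete
t=8  R4←I1
t=9  I2 dispatched to A0
t=10  I2 operands ready | I3 dispatched to M0
t=11  I2 complete | I3 operands ready
t=12  R4←I2
t=13  I4 dispatched to A0
t=14  I4 operands ready
t=15  I4 complete
t=16  I3 complete | R1←I4
t=17  R2←I3
t=18  I5 dispatched to M0
t=19  I5 operands ready
t=24  I5 complete
t=25  R5←I5

I3 = (10, 11, 16, 17)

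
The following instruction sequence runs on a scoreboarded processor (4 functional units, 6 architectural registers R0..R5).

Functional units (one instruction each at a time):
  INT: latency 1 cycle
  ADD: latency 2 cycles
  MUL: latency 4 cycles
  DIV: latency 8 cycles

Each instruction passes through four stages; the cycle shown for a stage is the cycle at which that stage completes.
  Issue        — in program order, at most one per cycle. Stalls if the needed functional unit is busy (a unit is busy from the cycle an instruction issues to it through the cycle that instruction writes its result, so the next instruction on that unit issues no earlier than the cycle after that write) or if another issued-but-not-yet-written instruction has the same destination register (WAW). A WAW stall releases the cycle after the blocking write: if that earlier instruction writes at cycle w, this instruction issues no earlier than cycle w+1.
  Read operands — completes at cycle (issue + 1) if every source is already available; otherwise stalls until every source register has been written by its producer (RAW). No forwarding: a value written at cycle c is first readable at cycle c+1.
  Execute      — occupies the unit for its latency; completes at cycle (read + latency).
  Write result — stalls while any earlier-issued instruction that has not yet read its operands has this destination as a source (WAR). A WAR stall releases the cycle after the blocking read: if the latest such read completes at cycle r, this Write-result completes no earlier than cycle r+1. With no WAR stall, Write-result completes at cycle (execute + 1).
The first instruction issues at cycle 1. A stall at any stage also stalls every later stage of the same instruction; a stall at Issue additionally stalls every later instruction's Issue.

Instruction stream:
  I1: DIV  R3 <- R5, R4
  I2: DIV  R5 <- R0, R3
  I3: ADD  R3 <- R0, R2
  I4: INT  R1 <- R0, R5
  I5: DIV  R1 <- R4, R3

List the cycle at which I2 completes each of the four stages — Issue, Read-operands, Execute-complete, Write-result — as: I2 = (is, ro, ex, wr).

I2 = (12, 13, 21, 22)

[I1] 1/2/10/11
[I2] 12/13/21/22  (struct: DIV busy until I1 writes@11)
[I3] 13/14/16/17
[I4] 14/23/24/25  (RAW R5: wait I2 write@22)
[I5] 26/27/35/36  (WAW R1: wait I4 write@25)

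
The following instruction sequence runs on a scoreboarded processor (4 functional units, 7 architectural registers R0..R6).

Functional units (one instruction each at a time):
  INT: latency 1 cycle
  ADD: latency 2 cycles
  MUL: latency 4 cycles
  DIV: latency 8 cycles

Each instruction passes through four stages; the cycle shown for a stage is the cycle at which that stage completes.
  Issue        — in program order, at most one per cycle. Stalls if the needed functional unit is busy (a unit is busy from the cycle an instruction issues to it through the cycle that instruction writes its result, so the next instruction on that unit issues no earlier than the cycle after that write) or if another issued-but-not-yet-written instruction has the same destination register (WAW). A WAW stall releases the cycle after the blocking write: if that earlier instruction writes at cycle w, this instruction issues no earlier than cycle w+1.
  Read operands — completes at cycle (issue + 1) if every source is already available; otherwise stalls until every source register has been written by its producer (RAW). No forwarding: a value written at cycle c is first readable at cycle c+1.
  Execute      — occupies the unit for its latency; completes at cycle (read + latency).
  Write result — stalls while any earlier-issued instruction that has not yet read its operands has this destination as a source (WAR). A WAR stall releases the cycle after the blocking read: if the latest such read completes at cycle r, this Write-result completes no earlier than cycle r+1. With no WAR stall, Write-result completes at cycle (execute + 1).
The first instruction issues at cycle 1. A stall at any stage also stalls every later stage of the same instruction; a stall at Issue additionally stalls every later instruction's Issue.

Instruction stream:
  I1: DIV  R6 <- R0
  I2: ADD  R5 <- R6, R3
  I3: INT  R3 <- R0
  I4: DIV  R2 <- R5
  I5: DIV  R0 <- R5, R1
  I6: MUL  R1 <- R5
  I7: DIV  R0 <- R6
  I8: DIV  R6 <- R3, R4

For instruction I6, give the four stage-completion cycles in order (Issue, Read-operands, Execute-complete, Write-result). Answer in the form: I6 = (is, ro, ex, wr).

I6 = (27, 28, 32, 33)

I1 -> (1, 2, 10, 11)
I2 -> (2, 12, 14, 15)  // RAW R6: wait I1 write@11
I3 -> (3, 4, 5, 13)  // WAR R3: wait I2 read@12
I4 -> (12, 16, 24, 25)  // struct: DIV busy until I1 writes@11, RAW R5: wait I2 write@15
I5 -> (26, 27, 35, 36)  // struct: DIV busy until I4 writes@25
I6 -> (27, 28, 32, 33)
I7 -> (37, 38, 46, 47)  // struct: DIV busy until I5 writes@36
I8 -> (48, 49, 57, 58)  // struct: DIV busy until I7 writes@47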